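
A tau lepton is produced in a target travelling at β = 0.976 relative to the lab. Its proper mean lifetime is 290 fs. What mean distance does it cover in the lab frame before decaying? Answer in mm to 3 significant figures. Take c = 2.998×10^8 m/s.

d ≈ 0.390 mm

γ = 1/√(1 − 0.976²) = 4.5920
Dilated lifetime: Δt = γτ₀ = 4.5920 × 290 fs = 1331.7 fs
d = vΔt = 0.976c × 1331.7 fs = 2.9260×10^8 m/s × 1.3317×10^-12 s = 0.390 mm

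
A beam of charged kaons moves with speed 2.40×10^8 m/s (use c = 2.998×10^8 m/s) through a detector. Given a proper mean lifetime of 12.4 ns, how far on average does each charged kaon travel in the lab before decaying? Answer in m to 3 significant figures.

d ≈ 4.97 m

β = v/c = 2.40×10^8 / 2.998×10^8 = 0.80053
γ = 1/√(1 − 0.80053²) = 1.6686
Dilated lifetime: Δt = γτ₀ = 1.6686 × 12.4 ns = 20.691 ns
d = vΔt = 0.80053c × 20.691 ns = 2.4000×10^8 m/s × 2.0691×10^-8 s = 4.97 m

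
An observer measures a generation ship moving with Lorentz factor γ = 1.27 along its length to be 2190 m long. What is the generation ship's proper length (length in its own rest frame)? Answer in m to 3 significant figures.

L₀ ≈ 2780 m

γ = 1.27 (given)
L₀ = γL = 1.27 × 2190 = 2780 m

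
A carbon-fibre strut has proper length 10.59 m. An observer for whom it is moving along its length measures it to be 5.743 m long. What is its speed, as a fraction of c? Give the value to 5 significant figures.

γ = L₀/L = 10.59/5.743 = 1.843984
β = √(1 − 1/γ²) = 0.84018

β ≈ 0.84018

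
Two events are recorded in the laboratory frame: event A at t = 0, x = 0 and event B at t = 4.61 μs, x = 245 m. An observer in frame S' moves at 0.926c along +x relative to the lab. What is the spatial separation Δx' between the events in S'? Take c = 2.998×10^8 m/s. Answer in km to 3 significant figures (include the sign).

γ = 1/√(1 − 0.926²) = 2.6488
Δx' = γ(Δx − vΔt) = 2.6488 × (245 m − 0.926×(2.998×10^8 m/s)×4.61×10^-6 s)
= 2.6488 × (-1034.8 m) = -2.74 km

Δx' ≈ -2.74 km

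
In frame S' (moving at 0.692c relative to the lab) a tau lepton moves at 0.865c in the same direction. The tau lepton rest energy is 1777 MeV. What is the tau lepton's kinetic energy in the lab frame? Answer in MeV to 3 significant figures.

K ≈ 6070 MeV

u_lab = (0.865 + 0.692)/(1 + 0.865×0.692) = 0.973989
γ = 1/√(1 − 0.973989²) = 4.4132
K = (γ − 1)m₀c² = (4.4132 − 1) × 1777 = 3.4132 × 1777 = 6070 MeV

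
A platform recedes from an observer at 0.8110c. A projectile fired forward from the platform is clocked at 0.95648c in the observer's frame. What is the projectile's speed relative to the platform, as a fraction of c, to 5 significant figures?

Inverse velocity addition: u' = (u − v)/(1 − uv/c²)
= (0.95648 − 0.8110)/(1 − 0.95648×0.8110) = 0.14548/0.2242947 = 0.64861

u' ≈ 0.64861c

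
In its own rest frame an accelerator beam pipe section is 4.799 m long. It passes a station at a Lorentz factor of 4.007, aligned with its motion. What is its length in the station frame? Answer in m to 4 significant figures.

γ = 4.007 (given)
Length contraction: L = L₀/γ = 4.799/4.007 = 1.198 m

L ≈ 1.198 m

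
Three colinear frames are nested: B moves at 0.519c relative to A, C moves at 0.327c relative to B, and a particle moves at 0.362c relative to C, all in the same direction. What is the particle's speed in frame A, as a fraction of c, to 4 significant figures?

u ≈ 0.8601c

Compose boost 2: (0.327 + 0.519)/(1 + 0.327×0.519) = 0.8460/1.16971 = 0.723254
Compose boost 3: (0.362 + 0.723254)/(1 + 0.362×0.723254) = 1.08525/1.26182 = 0.8601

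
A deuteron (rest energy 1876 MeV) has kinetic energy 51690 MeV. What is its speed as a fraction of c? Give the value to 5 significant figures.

γ = 1 + K/(m₀c²) = 1 + 51690/1876 = 28.55330
β = √(1 − 1/γ²) = 0.99939

β ≈ 0.99939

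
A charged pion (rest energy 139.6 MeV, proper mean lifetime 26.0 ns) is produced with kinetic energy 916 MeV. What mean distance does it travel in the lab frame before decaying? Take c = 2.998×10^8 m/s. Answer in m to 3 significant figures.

d ≈ 58.4 m

γ = 1 + K/(m₀c²) = 1 + 916/139.6 = 7.5616
β = √(1 − 1/γ²) = 0.99122
Dilated lifetime: γτ₀ = 7.5616 × 26.0 ns = 196.60 ns
d = βc·γτ₀ = 0.99122 × (2.998×10^8 m/s) × 1.9660×10^-7 s = 58.4 m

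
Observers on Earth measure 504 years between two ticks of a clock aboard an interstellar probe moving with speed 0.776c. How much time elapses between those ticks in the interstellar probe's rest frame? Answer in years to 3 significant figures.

τ₀ ≈ 318 years

γ = 1/√(1 − 0.776²) = 1.5855
Proper time: τ₀ = Δt/γ = 504/1.5855 = 318 years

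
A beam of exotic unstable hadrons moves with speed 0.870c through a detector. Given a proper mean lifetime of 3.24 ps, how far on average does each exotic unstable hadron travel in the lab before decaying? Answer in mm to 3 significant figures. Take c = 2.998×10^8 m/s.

γ = 1/√(1 − 0.870²) = 2.0282
Dilated lifetime: Δt = γτ₀ = 2.0282 × 3.24 ps = 6.5713 ps
d = vΔt = 0.870c × 6.5713 ps = 2.6083×10^8 m/s × 6.5713×10^-12 s = 1.71 mm

d ≈ 1.71 mm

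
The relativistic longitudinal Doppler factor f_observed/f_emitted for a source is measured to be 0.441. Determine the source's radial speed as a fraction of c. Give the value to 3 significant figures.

f_obs/f_src = √((1−β)/(1+β)) = 0.441  ⇒  (1−β)/(1+β) = 0.19448
β = |1 − D²|/(1 + D²) = |1 − 0.19448|/(1 + 0.19448) = 0.674

β ≈ 0.674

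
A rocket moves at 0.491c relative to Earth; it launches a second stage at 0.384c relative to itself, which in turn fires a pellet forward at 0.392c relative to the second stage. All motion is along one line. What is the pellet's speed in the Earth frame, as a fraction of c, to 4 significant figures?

Compose boost 2: (0.384 + 0.491)/(1 + 0.384×0.491) = 0.8750/1.18854 = 0.736195
Compose boost 3: (0.392 + 0.736195)/(1 + 0.392×0.736195) = 1.12819/1.28859 = 0.8755

u ≈ 0.8755c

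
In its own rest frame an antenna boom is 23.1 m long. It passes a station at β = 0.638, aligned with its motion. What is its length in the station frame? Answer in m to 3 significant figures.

γ = 1/√(1 − 0.638²) = 1.2986
Length contraction: L = L₀/γ = 23.1/1.2986 = 17.8 m

L ≈ 17.8 m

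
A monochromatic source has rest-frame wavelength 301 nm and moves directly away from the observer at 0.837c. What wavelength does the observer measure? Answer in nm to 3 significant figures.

Relativistic Doppler: λ_obs = λ_src √((1+β)/(1−β))
= 301 × √(1.8370/0.16300) = 301 × 3.3571 = 1010 nm

λ_obs ≈ 1010 nm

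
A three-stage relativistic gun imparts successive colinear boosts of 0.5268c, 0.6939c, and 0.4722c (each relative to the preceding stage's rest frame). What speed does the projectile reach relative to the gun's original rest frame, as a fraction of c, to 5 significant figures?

Compose boost 2: (0.6939 + 0.5268)/(1 + 0.6939×0.5268) = 1.2207/1.365547 = 0.8939278
Compose boost 3: (0.4722 + 0.8939278)/(1 + 0.4722×0.8939278) = 1.366128/1.422113 = 0.96063

u ≈ 0.96063c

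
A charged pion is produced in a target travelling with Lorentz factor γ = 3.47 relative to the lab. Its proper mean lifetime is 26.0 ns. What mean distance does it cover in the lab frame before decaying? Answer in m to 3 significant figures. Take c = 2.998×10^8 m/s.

β = √(1 − 1/γ²) = √(1 − 1/3.47²) = 0.95757
Dilated lifetime: Δt = γτ₀ = 3.47 × 26.0 ns = 90.220 ns
d = vΔt = 0.95757c × 90.220 ns = 2.8708×10^8 m/s × 9.0220×10^-8 s = 25.9 m

d ≈ 25.9 m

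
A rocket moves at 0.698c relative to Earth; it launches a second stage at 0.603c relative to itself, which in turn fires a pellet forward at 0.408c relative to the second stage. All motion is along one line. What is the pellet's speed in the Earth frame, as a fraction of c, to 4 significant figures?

u ≈ 0.9636c

Compose boost 2: (0.603 + 0.698)/(1 + 0.603×0.698) = 1.301/1.42089 = 0.915621
Compose boost 3: (0.408 + 0.915621)/(1 + 0.408×0.915621) = 1.32362/1.37357 = 0.9636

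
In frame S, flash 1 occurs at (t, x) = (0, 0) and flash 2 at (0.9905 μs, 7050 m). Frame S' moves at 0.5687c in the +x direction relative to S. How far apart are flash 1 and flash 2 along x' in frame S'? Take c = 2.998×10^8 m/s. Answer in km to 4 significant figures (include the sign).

γ = 1/√(1 − 0.5687²) = 1.21574
Δx' = γ(Δx − vΔt) = 1.21574 × (7050 m − 0.5687×(2.998×10^8 m/s)×0.9905×10^-6 s)
= 1.21574 × (6881.12 m) = 8.366 km

Δx' ≈ 8.366 km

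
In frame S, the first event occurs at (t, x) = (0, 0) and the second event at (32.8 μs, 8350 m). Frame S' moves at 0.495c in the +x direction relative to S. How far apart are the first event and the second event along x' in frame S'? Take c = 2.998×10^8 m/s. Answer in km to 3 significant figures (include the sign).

Δx' ≈ 4.01 km

γ = 1/√(1 − 0.495²) = 1.1509
Δx' = γ(Δx − vΔt) = 1.1509 × (8350 m − 0.495×(2.998×10^8 m/s)×32.8×10^-6 s)
= 1.1509 × (3482.4 m) = 4.01 km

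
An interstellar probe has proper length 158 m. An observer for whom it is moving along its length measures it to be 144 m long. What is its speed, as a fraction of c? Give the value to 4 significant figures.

γ = L₀/L = 158/144 = 1.09722
β = √(1 − 1/γ²) = 0.4115

β ≈ 0.4115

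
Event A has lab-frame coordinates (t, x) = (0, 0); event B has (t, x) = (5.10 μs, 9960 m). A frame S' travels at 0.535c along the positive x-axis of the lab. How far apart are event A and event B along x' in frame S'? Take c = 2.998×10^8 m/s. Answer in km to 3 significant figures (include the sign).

Δx' ≈ 10.8 km

γ = 1/√(1 − 0.535²) = 1.1836
Δx' = γ(Δx − vΔt) = 1.1836 × (9960 m − 0.535×(2.998×10^8 m/s)×5.10×10^-6 s)
= 1.1836 × (9142.0 m) = 10.8 km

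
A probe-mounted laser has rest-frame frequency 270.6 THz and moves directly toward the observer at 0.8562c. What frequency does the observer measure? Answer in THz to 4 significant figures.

f_obs ≈ 972.2 THz

Relativistic Doppler: f_obs = f_src √((1+β)/(1−β))
= 270.6 × √(1.85620/0.143800) = 270.6 × 3.59280 = 972.2 THz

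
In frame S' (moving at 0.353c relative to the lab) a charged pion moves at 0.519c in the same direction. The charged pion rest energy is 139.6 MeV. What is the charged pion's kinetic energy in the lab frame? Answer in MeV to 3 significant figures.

K ≈ 66.9 MeV

u_lab = (0.519 + 0.353)/(1 + 0.519×0.353) = 0.736980
γ = 1/√(1 − 0.736980²) = 1.4795
K = (γ − 1)m₀c² = (1.4795 − 1) × 139.6 = 0.47948 × 139.6 = 66.9 MeV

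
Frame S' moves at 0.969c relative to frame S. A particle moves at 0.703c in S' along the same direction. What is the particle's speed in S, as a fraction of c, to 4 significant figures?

u ≈ 0.9945c

Relativistic velocity addition: u = (u' + v)/(1 + u'v/c²)
= (0.703 + 0.969)/(1 + 0.703×0.969) = 1.672/1.68121 = 0.9945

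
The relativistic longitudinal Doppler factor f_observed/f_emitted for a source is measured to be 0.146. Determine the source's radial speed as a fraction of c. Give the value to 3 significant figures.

β ≈ 0.958

f_obs/f_src = √((1−β)/(1+β)) = 0.146  ⇒  (1−β)/(1+β) = 0.021316
β = |1 − D²|/(1 + D²) = |1 − 0.021316|/(1 + 0.021316) = 0.958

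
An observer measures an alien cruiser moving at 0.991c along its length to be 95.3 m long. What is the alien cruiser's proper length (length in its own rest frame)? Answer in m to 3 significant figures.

γ = 1/√(1 − 0.991²) = 7.4704
L₀ = γL = 7.4704 × 95.3 = 712 m

L₀ ≈ 712 m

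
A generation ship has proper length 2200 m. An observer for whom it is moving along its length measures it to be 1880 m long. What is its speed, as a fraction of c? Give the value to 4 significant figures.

γ = L₀/L = 2200/1880 = 1.17021
β = √(1 − 1/γ²) = 0.5194

β ≈ 0.5194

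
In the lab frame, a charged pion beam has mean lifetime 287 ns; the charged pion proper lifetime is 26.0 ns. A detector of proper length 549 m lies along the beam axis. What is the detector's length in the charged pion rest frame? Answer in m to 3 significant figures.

L ≈ 49.7 m

Time dilation ⇒ γ = Δt/τ₀ = 287/26.0 = 11.038
Length contraction: L = L₀/γ = 549/11.038 = 49.7 m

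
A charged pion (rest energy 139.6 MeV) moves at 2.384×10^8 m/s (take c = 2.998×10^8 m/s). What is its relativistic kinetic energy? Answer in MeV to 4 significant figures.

K ≈ 90.63 MeV

β = v/c = 2.384×10^8 / 2.998×10^8 = 0.795197
γ = 1/√(1 − 0.795197²) = 1.64921
K = (γ − 1)m₀c² = (1.64921 − 1) × 139.6 MeV = 0.649209 × 139.6 MeV = 90.63 MeV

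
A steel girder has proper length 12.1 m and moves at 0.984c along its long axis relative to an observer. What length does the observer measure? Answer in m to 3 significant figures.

γ = 1/√(1 − 0.984²) = 5.6127
Length contraction: L = L₀/γ = 12.1/5.6127 = 2.16 m

L ≈ 2.16 m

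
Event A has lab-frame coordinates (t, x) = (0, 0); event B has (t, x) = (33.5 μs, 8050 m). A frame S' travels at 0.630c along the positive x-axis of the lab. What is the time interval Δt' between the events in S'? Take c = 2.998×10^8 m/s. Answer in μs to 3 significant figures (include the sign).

Δt' ≈ 21.4 μs

γ = 1/√(1 − 0.630²) = 1.2877
Δt' = γ(Δt − vΔx/c²) = 1.2877 × (33.5 μs − 0.630×8050 m / (2.998×10^8 m/s))
= 1.2877 × (16.584 μs) = 21.4 μs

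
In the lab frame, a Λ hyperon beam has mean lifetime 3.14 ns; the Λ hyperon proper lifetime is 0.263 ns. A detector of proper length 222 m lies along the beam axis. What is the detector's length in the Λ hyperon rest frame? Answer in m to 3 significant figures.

L ≈ 18.6 m

Time dilation ⇒ γ = Δt/τ₀ = 3.14/0.263 = 11.939
Length contraction: L = L₀/γ = 222/11.939 = 18.6 m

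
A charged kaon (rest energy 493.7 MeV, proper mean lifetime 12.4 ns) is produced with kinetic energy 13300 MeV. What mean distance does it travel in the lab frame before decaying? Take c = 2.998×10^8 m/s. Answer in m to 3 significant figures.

γ = 1 + K/(m₀c²) = 1 + 13300/493.7 = 27.939
β = √(1 − 1/γ²) = 0.99936
Dilated lifetime: γτ₀ = 27.939 × 12.4 ns = 346.45 ns
d = βc·γτ₀ = 0.99936 × (2.998×10^8 m/s) × 3.4645×10^-7 s = 104 m

d ≈ 104 m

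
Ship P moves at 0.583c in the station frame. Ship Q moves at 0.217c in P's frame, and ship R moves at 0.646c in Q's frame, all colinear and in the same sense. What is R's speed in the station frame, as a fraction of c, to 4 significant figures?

u ≈ 0.9297c

Compose boost 2: (0.217 + 0.583)/(1 + 0.217×0.583) = 0.8000/1.12651 = 0.710157
Compose boost 3: (0.646 + 0.710157)/(1 + 0.646×0.710157) = 1.35616/1.45876 = 0.9297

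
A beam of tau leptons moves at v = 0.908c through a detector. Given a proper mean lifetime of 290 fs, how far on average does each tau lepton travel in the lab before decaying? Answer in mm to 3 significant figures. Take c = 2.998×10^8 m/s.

γ = 1/√(1 − 0.908²) = 2.3868
Dilated lifetime: Δt = γτ₀ = 2.3868 × 290 fs = 692.17 fs
d = vΔt = 0.908c × 692.17 fs = 2.7222×10^8 m/s × 6.9217×10^-13 s = 0.188 mm

d ≈ 0.188 mm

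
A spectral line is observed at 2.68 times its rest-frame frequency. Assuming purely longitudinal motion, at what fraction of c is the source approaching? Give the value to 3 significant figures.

β ≈ 0.756

f_obs/f_src = √((1+β)/(1−β)) = 2.68  ⇒  (1+β)/(1−β) = 7.1824
β = |1 − D²|/(1 + D²) = |1 − 7.1824|/(1 + 7.1824) = 0.756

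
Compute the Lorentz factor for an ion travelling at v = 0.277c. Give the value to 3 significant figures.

γ = 1/√(1 − β²) = 1/√(1 − 0.277²) = 1/√(0.92327) = 1.04

γ ≈ 1.04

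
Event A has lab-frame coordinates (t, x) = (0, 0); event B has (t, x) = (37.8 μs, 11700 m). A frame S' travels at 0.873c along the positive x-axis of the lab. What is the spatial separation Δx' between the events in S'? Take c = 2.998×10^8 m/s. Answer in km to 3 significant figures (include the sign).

Δx' ≈ 3.70 km

γ = 1/√(1 − 0.873²) = 2.0504
Δx' = γ(Δx − vΔt) = 2.0504 × (11700 m − 0.873×(2.998×10^8 m/s)×37.8×10^-6 s)
= 2.0504 × (1806.8 m) = 3.70 km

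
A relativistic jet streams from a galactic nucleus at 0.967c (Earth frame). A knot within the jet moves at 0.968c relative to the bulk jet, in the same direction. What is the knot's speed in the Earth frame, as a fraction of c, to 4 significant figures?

u ≈ 0.9995c

Relativistic velocity addition: u = (u' + v)/(1 + u'v/c²)
= (0.968 + 0.967)/(1 + 0.968×0.967) = 1.935/1.93606 = 0.9995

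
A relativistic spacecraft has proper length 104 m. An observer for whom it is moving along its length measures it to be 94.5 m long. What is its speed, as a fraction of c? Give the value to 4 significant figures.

γ = L₀/L = 104/94.5 = 1.10053
β = √(1 − 1/γ²) = 0.4176

β ≈ 0.4176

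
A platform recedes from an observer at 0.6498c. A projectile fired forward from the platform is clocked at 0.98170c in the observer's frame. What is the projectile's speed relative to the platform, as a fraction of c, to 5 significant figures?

Inverse velocity addition: u' = (u − v)/(1 − uv/c²)
= (0.98170 − 0.6498)/(1 − 0.98170×0.6498) = 0.33190/0.3620913 = 0.91662

u' ≈ 0.91662c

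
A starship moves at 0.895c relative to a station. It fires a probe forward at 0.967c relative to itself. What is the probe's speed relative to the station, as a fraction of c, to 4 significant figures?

u ≈ 0.9981c

Relativistic velocity addition: u = (u' + v)/(1 + u'v/c²)
= (0.967 + 0.895)/(1 + 0.967×0.895) = 1.862/1.86546 = 0.9981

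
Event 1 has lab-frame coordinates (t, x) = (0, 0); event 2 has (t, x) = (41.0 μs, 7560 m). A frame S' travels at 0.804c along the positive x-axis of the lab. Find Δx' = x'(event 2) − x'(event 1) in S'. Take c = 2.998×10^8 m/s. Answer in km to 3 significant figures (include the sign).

γ = 1/√(1 − 0.804²) = 1.6817
Δx' = γ(Δx − vΔt) = 1.6817 × (7560 m − 0.804×(2.998×10^8 m/s)×41.0×10^-6 s)
= 1.6817 × (-2322.6 m) = -3.91 km

Δx' ≈ -3.91 km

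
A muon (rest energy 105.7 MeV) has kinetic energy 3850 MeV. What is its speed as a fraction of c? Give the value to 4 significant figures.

γ = 1 + K/(m₀c²) = 1 + 3850/105.7 = 37.4238
β = √(1 − 1/γ²) = 0.9996

β ≈ 0.9996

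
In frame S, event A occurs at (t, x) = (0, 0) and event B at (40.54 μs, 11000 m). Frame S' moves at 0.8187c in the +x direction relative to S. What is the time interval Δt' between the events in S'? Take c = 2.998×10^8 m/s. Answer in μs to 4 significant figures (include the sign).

Δt' ≈ 18.29 μs

γ = 1/√(1 − 0.8187²) = 1.74149
Δt' = γ(Δt − vΔx/c²) = 1.74149 × (40.54 μs − 0.8187×11000 m / (2.998×10^8 m/s))
= 1.74149 × (10.5010 μs) = 18.29 μs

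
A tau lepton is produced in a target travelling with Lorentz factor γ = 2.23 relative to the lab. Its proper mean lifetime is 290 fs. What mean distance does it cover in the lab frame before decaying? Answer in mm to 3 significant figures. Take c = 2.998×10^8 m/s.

d ≈ 0.173 mm

β = √(1 − 1/γ²) = √(1 − 1/2.23²) = 0.89382
Dilated lifetime: Δt = γτ₀ = 2.23 × 290 fs = 646.70 fs
d = vΔt = 0.89382c × 646.70 fs = 2.6797×10^8 m/s × 6.4670×10^-13 s = 0.173 mm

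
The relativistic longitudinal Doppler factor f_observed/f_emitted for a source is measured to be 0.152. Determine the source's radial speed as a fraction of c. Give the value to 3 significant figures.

β ≈ 0.955

f_obs/f_src = √((1−β)/(1+β)) = 0.152  ⇒  (1−β)/(1+β) = 0.023104
β = |1 − D²|/(1 + D²) = |1 − 0.023104|/(1 + 0.023104) = 0.955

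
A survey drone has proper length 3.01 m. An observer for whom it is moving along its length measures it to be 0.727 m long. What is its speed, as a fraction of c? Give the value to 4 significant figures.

γ = L₀/L = 3.01/0.727 = 4.14030
β = √(1 − 1/γ²) = 0.9704

β ≈ 0.9704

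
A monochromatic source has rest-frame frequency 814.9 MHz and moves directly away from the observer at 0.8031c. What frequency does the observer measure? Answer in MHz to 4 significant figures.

Relativistic Doppler: f_obs = f_src √((1−β)/(1+β))
= 814.9 × √(0.196900/1.80310) = 814.9 × 0.330455 = 269.3 MHz

f_obs ≈ 269.3 MHz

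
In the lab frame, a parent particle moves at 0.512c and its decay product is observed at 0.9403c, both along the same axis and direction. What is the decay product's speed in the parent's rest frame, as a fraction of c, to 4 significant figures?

u' ≈ 0.8259c

Inverse velocity addition: u' = (u − v)/(1 − uv/c²)
= (0.9403 − 0.512)/(1 − 0.9403×0.512) = 0.4283/0.518566 = 0.8259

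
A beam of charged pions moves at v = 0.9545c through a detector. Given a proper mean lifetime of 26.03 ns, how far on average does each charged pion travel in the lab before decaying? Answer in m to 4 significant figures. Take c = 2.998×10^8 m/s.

d ≈ 24.98 m

γ = 1/√(1 − 0.9545²) = 3.35333
Dilated lifetime: Δt = γτ₀ = 3.35333 × 26.03 ns = 87.2872 ns
d = vΔt = 0.9545c × 87.2872 ns = 2.86159×10^8 m/s × 8.72872×10^-8 s = 24.98 m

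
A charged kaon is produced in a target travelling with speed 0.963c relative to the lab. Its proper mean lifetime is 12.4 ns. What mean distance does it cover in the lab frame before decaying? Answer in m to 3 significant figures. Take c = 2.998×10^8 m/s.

γ = 1/√(1 − 0.963²) = 3.7106
Dilated lifetime: Δt = γτ₀ = 3.7106 × 12.4 ns = 46.011 ns
d = vΔt = 0.963c × 46.011 ns = 2.8871×10^8 m/s × 4.6011×10^-8 s = 13.3 m

d ≈ 13.3 m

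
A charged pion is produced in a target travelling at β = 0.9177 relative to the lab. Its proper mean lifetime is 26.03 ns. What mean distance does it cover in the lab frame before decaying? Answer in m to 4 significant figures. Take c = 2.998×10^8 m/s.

γ = 1/√(1 − 0.9177²) = 2.51715
Dilated lifetime: Δt = γτ₀ = 2.51715 × 26.03 ns = 65.5215 ns
d = vΔt = 0.9177c × 65.5215 ns = 2.75126×10^8 m/s × 6.55215×10^-8 s = 18.03 m

d ≈ 18.03 m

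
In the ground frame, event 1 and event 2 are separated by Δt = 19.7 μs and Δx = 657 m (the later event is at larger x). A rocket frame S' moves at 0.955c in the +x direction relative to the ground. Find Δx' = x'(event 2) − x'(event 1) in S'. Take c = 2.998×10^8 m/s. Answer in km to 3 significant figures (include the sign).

γ = 1/√(1 − 0.955²) = 3.3715
Δx' = γ(Δx − vΔt) = 3.3715 × (657 m − 0.955×(2.998×10^8 m/s)×19.7×10^-6 s)
= 3.3715 × (-4983.3 m) = -16.8 km

Δx' ≈ -16.8 km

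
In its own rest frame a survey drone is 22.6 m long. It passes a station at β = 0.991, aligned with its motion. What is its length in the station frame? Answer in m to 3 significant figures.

γ = 1/√(1 − 0.991²) = 7.4704
Length contraction: L = L₀/γ = 22.6/7.4704 = 3.03 m

L ≈ 3.03 m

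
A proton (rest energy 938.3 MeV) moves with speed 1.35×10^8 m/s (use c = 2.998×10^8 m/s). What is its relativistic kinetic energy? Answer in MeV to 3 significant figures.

K ≈ 113 MeV

β = v/c = 1.35×10^8 / 2.998×10^8 = 0.45030
γ = 1/√(1 − 0.45030²) = 1.1200
K = (γ − 1)m₀c² = (1.1200 − 1) × 938.3 MeV = 0.11997 × 938.3 MeV = 113 MeV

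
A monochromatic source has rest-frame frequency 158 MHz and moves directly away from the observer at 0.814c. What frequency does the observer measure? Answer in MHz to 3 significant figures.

f_obs ≈ 50.6 MHz

Relativistic Doppler: f_obs = f_src √((1−β)/(1+β))
= 158 × √(0.18600/1.8140) = 158 × 0.32021 = 50.6 MHz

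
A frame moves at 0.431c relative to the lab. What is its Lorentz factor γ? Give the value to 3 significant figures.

γ ≈ 1.11

γ = 1/√(1 − β²) = 1/√(1 − 0.431²) = 1/√(0.81424) = 1.11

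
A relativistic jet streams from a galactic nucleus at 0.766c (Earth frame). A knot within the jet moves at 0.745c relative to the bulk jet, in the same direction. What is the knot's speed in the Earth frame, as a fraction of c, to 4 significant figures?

Relativistic velocity addition: u = (u' + v)/(1 + u'v/c²)
= (0.745 + 0.766)/(1 + 0.745×0.766) = 1.511/1.57067 = 0.9620

u ≈ 0.9620c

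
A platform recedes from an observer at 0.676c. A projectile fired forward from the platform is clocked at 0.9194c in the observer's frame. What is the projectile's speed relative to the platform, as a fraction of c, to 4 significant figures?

Inverse velocity addition: u' = (u − v)/(1 − uv/c²)
= (0.9194 − 0.676)/(1 − 0.9194×0.676) = 0.2434/0.378486 = 0.6431

u' ≈ 0.6431c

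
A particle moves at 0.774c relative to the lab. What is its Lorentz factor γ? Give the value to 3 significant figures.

γ = 1/√(1 − β²) = 1/√(1 − 0.774²) = 1/√(0.40092) = 1.58

γ ≈ 1.58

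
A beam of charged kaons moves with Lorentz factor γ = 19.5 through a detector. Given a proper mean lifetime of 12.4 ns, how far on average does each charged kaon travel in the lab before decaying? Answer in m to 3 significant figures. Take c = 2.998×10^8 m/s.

β = √(1 − 1/γ²) = √(1 − 1/19.5²) = 0.99868
Dilated lifetime: Δt = γτ₀ = 19.5 × 12.4 ns = 241.80 ns
d = vΔt = 0.99868c × 241.80 ns = 2.9941×10^8 m/s × 2.4180×10^-7 s = 72.4 m

d ≈ 72.4 m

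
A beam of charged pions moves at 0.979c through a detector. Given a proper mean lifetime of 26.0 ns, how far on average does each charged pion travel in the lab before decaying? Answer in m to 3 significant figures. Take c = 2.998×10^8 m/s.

d ≈ 37.4 m

γ = 1/√(1 − 0.979²) = 4.9053
Dilated lifetime: Δt = γτ₀ = 4.9053 × 26.0 ns = 127.54 ns
d = vΔt = 0.979c × 127.54 ns = 2.9350×10^8 m/s × 1.2754×10^-7 s = 37.4 m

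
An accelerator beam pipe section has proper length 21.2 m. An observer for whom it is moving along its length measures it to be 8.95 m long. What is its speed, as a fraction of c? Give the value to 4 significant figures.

β ≈ 0.9065

γ = L₀/L = 21.2/8.95 = 2.36872
β = √(1 − 1/γ²) = 0.9065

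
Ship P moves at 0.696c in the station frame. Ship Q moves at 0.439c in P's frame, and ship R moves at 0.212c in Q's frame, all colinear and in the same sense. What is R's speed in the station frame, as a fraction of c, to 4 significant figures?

u ≈ 0.9131c

Compose boost 2: (0.439 + 0.696)/(1 + 0.439×0.696) = 1.135/1.30554 = 0.869369
Compose boost 3: (0.212 + 0.869369)/(1 + 0.212×0.869369) = 1.08137/1.18431 = 0.9131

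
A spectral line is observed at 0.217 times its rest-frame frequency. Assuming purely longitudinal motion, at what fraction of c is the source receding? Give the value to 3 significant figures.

β ≈ 0.910

f_obs/f_src = √((1−β)/(1+β)) = 0.217  ⇒  (1−β)/(1+β) = 0.047089
β = |1 − D²|/(1 + D²) = |1 − 0.047089|/(1 + 0.047089) = 0.910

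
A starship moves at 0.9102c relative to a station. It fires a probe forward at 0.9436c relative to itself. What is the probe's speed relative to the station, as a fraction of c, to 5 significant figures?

Relativistic velocity addition: u = (u' + v)/(1 + u'v/c²)
= (0.9436 + 0.9102)/(1 + 0.9436×0.9102) = 1.8538/1.858865 = 0.99728

u ≈ 0.99728c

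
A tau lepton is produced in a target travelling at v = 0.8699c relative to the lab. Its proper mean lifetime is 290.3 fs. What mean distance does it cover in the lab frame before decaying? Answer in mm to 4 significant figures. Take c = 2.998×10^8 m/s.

d ≈ 0.1535 mm

γ = 1/√(1 − 0.8699²) = 2.02746
Dilated lifetime: Δt = γτ₀ = 2.02746 × 290.3 fs = 588.571 fs
d = vΔt = 0.8699c × 588.571 fs = 2.60796×10^8 m/s × 5.88571×10^-13 s = 0.1535 mm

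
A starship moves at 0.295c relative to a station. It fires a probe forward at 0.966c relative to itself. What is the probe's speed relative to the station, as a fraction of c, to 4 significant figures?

Relativistic velocity addition: u = (u' + v)/(1 + u'v/c²)
= (0.966 + 0.295)/(1 + 0.966×0.295) = 1.261/1.28497 = 0.9813

u ≈ 0.9813c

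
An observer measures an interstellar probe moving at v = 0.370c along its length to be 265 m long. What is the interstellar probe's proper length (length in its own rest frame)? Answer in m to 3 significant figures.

γ = 1/√(1 − 0.370²) = 1.0764
L₀ = γL = 1.0764 × 265 = 285 m

L₀ ≈ 285 m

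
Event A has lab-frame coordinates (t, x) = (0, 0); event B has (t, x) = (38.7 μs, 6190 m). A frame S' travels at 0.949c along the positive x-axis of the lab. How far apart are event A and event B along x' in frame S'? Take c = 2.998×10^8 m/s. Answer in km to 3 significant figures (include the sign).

Δx' ≈ -15.3 km

γ = 1/√(1 − 0.949²) = 3.1718
Δx' = γ(Δx − vΔt) = 3.1718 × (6190 m − 0.949×(2.998×10^8 m/s)×38.7×10^-6 s)
= 3.1718 × (-4820.5 m) = -15.3 km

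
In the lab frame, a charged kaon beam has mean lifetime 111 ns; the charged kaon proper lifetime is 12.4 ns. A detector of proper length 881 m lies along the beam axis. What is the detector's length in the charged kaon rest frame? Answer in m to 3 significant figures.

Time dilation ⇒ γ = Δt/τ₀ = 111/12.4 = 8.9516
Length contraction: L = L₀/γ = 881/8.9516 = 98.4 m

L ≈ 98.4 m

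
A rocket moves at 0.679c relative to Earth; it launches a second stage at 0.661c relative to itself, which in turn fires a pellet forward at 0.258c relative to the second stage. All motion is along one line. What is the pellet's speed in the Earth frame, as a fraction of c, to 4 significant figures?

u ≈ 0.9550c

Compose boost 2: (0.661 + 0.679)/(1 + 0.661×0.679) = 1.340/1.44882 = 0.924891
Compose boost 3: (0.258 + 0.924891)/(1 + 0.258×0.924891) = 1.18289/1.23862 = 0.9550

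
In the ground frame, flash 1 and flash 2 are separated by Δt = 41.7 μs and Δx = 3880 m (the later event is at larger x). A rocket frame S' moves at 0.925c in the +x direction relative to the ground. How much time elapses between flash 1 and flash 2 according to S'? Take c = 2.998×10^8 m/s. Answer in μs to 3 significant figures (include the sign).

γ = 1/√(1 − 0.925²) = 2.6318
Δt' = γ(Δt − vΔx/c²) = 2.6318 × (41.7 μs − 0.925×3880 m / (2.998×10^8 m/s))
= 2.6318 × (29.729 μs) = 78.2 μs

Δt' ≈ 78.2 μs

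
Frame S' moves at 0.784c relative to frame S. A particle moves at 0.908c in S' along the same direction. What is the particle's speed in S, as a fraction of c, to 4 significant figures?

u ≈ 0.9884c

Relativistic velocity addition: u = (u' + v)/(1 + u'v/c²)
= (0.908 + 0.784)/(1 + 0.908×0.784) = 1.692/1.71187 = 0.9884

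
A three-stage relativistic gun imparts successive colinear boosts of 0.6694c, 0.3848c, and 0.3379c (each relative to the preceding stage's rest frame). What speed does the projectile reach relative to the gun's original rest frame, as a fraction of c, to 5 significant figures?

Compose boost 2: (0.3848 + 0.6694)/(1 + 0.3848×0.6694) = 1.0542/1.257585 = 0.8382733
Compose boost 3: (0.3379 + 0.8382733)/(1 + 0.3379×0.8382733) = 1.176173/1.283253 = 0.91656

u ≈ 0.91656c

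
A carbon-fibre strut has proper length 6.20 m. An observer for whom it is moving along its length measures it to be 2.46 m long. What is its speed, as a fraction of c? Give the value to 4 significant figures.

γ = L₀/L = 6.20/2.46 = 2.52033
β = √(1 − 1/γ²) = 0.9179

β ≈ 0.9179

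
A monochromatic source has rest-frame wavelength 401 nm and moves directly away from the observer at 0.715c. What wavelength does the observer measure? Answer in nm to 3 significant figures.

Relativistic Doppler: λ_obs = λ_src √((1+β)/(1−β))
= 401 × √(1.7150/0.28500) = 401 × 2.4531 = 984 nm

λ_obs ≈ 984 nm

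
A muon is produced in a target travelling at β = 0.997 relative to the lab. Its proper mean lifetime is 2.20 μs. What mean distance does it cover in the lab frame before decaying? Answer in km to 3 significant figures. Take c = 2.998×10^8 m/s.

d ≈ 8.50 km

γ = 1/√(1 − 0.997²) = 12.920
Dilated lifetime: Δt = γτ₀ = 12.920 × 2.20 μs = 28.423 μs
d = vΔt = 0.997c × 28.423 μs = 2.9890×10^8 m/s × 2.8423×10^-5 s = 8.50 km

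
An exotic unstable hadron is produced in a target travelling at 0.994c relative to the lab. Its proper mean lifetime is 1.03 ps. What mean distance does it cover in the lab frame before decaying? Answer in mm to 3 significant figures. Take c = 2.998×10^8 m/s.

γ = 1/√(1 − 0.994²) = 9.1424
Dilated lifetime: Δt = γτ₀ = 9.1424 × 1.03 ps = 9.4167 ps
d = vΔt = 0.994c × 9.4167 ps = 2.9800×10^8 m/s × 9.4167×10^-12 s = 2.81 mm

d ≈ 2.81 mm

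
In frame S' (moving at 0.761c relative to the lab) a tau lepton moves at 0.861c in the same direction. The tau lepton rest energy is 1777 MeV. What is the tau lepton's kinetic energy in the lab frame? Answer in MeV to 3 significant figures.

u_lab = (0.861 + 0.761)/(1 + 0.861×0.761) = 0.979930
γ = 1/√(1 − 0.979930²) = 5.0165
K = (γ − 1)m₀c² = (5.0165 − 1) × 1777 = 4.0165 × 1777 = 7140 MeV

K ≈ 7140 MeV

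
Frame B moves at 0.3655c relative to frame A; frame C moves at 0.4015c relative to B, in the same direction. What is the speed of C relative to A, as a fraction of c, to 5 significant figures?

u ≈ 0.66885c

Compose boost 2: (0.4015 + 0.3655)/(1 + 0.4015×0.3655) = 0.76700/1.146748 = 0.66885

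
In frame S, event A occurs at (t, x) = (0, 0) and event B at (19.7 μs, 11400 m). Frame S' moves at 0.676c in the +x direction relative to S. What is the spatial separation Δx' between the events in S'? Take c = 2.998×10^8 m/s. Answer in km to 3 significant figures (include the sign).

γ = 1/√(1 − 0.676²) = 1.3570
Δx' = γ(Δx − vΔt) = 1.3570 × (11400 m − 0.676×(2.998×10^8 m/s)×19.7×10^-6 s)
= 1.3570 × (7407.5 m) = 10.1 km

Δx' ≈ 10.1 km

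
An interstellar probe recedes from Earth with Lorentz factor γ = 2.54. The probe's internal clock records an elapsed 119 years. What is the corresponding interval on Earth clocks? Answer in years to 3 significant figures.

Δt ≈ 302 years

γ = 2.54 (given)
Time dilation: Δt = γτ₀ = 2.54 × 119 years = 302 years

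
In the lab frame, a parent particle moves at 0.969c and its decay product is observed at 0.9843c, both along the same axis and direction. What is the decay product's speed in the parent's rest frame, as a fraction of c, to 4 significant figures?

Inverse velocity addition: u' = (u − v)/(1 − uv/c²)
= (0.9843 − 0.969)/(1 − 0.9843×0.969) = 0.01530/0.0462133 = 0.3311

u' ≈ 0.3311c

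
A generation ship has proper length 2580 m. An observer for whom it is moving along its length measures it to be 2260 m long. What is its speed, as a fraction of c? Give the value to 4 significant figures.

γ = L₀/L = 2580/2260 = 1.14159
β = √(1 − 1/γ²) = 0.4824

β ≈ 0.4824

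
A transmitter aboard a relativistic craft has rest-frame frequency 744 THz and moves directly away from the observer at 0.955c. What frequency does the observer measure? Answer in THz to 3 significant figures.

f_obs ≈ 113 THz

Relativistic Doppler: f_obs = f_src √((1−β)/(1+β))
= 744 × √(0.045000/1.9550) = 744 × 0.15172 = 113 THz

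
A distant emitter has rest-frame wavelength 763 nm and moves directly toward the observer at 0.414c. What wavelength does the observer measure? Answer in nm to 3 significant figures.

λ_obs ≈ 491 nm

Relativistic Doppler: λ_obs = λ_src √((1−β)/(1+β))
= 763 × √(0.58600/1.4140) = 763 × 0.64376 = 491 nm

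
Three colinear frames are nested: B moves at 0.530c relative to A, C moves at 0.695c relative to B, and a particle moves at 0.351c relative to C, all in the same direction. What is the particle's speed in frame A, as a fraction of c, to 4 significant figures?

Compose boost 2: (0.695 + 0.530)/(1 + 0.695×0.530) = 1.225/1.36835 = 0.895239
Compose boost 3: (0.351 + 0.895239)/(1 + 0.351×0.895239) = 1.24624/1.31423 = 0.9483

u ≈ 0.9483c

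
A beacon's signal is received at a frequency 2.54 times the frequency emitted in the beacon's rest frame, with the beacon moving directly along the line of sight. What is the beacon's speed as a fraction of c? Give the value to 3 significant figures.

β ≈ 0.732

f_obs/f_src = √((1+β)/(1−β)) = 2.54  ⇒  (1+β)/(1−β) = 6.4516
β = |1 − D²|/(1 + D²) = |1 − 6.4516|/(1 + 6.4516) = 0.732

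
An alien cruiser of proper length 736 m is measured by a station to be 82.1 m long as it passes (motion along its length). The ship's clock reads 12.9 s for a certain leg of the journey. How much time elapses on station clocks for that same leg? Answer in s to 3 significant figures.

Δt ≈ 116 s

Length contraction ⇒ γ = L₀/L = 736/82.1 = 8.9647
Time dilation: Δt = γτ₀ = 8.9647 × 12.9 s = 116 s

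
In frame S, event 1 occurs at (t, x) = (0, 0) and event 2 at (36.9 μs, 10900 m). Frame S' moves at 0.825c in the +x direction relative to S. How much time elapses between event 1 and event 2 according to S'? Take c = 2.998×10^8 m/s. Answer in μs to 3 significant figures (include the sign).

γ = 1/√(1 − 0.825²) = 1.7695
Δt' = γ(Δt − vΔx/c²) = 1.7695 × (36.9 μs − 0.825×10900 m / (2.998×10^8 m/s))
= 1.7695 × (6.9050 μs) = 12.2 μs

Δt' ≈ 12.2 μs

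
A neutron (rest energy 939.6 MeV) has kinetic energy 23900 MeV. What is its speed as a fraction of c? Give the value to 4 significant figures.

γ = 1 + K/(m₀c²) = 1 + 23900/939.6 = 26.4364
β = √(1 − 1/γ²) = 0.9993

β ≈ 0.9993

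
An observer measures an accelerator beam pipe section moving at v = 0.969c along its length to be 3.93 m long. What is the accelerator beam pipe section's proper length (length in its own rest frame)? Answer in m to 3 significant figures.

γ = 1/√(1 − 0.969²) = 4.0476
L₀ = γL = 4.0476 × 3.93 = 15.9 m

L₀ ≈ 15.9 m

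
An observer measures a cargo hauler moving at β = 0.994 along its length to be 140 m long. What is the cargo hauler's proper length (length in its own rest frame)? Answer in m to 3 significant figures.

L₀ ≈ 1280 m

γ = 1/√(1 − 0.994²) = 9.1424
L₀ = γL = 9.1424 × 140 = 1280 m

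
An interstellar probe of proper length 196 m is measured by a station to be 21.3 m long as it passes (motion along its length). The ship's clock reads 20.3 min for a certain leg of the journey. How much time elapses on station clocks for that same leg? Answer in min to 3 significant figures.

Length contraction ⇒ γ = L₀/L = 196/21.3 = 9.2019
Time dilation: Δt = γτ₀ = 9.2019 × 20.3 min = 187 min

Δt ≈ 187 min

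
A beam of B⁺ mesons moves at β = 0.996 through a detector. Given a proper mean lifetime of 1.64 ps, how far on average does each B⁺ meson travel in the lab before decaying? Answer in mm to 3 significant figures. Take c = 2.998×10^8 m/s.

d ≈ 5.48 mm

γ = 1/√(1 − 0.996²) = 11.192
Dilated lifetime: Δt = γτ₀ = 11.192 × 1.64 ps = 18.354 ps
d = vΔt = 0.996c × 18.354 ps = 2.9860×10^8 m/s × 1.8354×10^-11 s = 5.48 mm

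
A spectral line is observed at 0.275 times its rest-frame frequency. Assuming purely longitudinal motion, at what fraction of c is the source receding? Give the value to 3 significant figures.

β ≈ 0.859

f_obs/f_src = √((1−β)/(1+β)) = 0.275  ⇒  (1−β)/(1+β) = 0.075625
β = |1 − D²|/(1 + D²) = |1 − 0.075625|/(1 + 0.075625) = 0.859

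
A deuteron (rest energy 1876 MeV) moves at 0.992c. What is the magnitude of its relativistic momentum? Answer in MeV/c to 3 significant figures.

p ≈ 14700 MeV/c

γ = 1/√(1 − 0.992²) = 7.9216
p = γβm₀c = 7.9216 × 0.992 × 1876 MeV/c = 14700 MeV/c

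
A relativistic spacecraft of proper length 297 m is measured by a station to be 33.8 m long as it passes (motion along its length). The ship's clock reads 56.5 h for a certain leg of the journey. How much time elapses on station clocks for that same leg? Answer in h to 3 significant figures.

Length contraction ⇒ γ = L₀/L = 297/33.8 = 8.7870
Time dilation: Δt = γτ₀ = 8.7870 × 56.5 h = 496 h

Δt ≈ 496 h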